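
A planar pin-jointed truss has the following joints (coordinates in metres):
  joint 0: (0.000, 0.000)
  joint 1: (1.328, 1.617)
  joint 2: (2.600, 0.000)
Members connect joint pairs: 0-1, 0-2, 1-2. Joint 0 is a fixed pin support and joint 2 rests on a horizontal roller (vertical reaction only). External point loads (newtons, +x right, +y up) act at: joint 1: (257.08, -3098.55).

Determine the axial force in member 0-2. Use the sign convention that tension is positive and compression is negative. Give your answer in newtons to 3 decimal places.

1370.746

N=3 nodes, M=3 members, R=3 reactions → 2N=6, M+R=6
member 0 (0-1): L=2.0924, (cx,cy)=(0.6347,0.7728)
member 1 (0-2): L=2.6000, (cx,cy)=(1.0000,0.0000)
member 2 (1-2): L=2.0573, (cx,cy)=(0.6183,-0.7860)
solve A·x = −loads:
  F[0-1] = -1754.7213 N (compression)
  F[0-2] = +1370.7456 N (tension)
  F[1-2] = -2217.0582 N (compression)
  Rx@0 = -257.0800 N
  Ry@0 = +1356.0220 N
  Ry@2 = +1742.5280 N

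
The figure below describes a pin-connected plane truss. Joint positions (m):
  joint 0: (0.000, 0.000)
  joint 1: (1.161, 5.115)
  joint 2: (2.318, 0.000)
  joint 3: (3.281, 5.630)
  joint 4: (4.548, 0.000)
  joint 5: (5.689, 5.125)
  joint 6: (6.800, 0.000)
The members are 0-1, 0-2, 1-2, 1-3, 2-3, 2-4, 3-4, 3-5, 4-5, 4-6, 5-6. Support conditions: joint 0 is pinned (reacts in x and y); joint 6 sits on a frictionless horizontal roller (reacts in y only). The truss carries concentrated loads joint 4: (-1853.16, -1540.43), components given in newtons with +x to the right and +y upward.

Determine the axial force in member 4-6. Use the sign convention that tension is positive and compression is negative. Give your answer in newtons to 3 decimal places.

223.344

N=7 nodes, M=11 members, R=3 reactions → 2N=14, M+R=14
member 0 (0-1): L=5.2451, (cx,cy)=(0.2213,0.9752)
member 1 (0-2): L=2.3180, (cx,cy)=(1.0000,0.0000)
member 2 (1-2): L=5.2442, (cx,cy)=(0.2206,-0.9754)
member 3 (1-3): L=2.1817, (cx,cy)=(0.9717,0.2361)
member 4 (2-3): L=5.7118, (cx,cy)=(0.1686,0.9857)
member 5 (2-4): L=2.2300, (cx,cy)=(1.0000,0.0000)
member 6 (3-4): L=5.7708, (cx,cy)=(0.2196,-0.9756)
member 7 (3-5): L=2.4604, (cx,cy)=(0.9787,-0.2053)
member 8 (4-5): L=5.2505, (cx,cy)=(0.2173,0.9761)
member 9 (4-6): L=2.2520, (cx,cy)=(1.0000,0.0000)
member 10 (5-6): L=5.2440, (cx,cy)=(0.2119,-0.9773)
solve A·x = −loads:
  F[0-1] = -523.1306 N (compression)
  F[0-2] = -1737.3655 N (compression)
  F[1-2] = +468.4611 N (tension)
  F[1-3] = -225.5217 N (compression)
  F[2-3] = -463.5536 N (compression)
  F[2-4] = -1555.8570 N (compression)
  F[3-4] = +615.8894 N (tension)
  F[3-5] = -441.9328 N (compression)
  F[4-5] = +962.5717 N (tension)
  F[4-6] = +223.3437 N (tension)
  F[5-6] = -1054.2062 N (compression)
  Rx@0 = +1853.1600 N
  Ry@0 = +510.1542 N
  Ry@6 = +1030.2758 N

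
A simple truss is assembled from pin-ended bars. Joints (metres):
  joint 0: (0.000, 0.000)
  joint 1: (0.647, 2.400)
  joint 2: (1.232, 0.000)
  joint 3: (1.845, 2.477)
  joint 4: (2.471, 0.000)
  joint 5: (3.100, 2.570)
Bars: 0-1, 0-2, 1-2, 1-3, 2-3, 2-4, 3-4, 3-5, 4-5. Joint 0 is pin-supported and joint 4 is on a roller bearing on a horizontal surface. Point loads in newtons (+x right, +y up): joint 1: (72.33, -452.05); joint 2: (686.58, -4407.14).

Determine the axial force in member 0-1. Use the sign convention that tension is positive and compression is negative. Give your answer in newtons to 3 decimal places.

N=6 nodes, M=9 members, R=3 reactions → 2N=12, M+R=12
member 0 (0-1): L=2.4857, (cx,cy)=(0.2603,0.9655)
member 1 (0-2): L=1.2320, (cx,cy)=(1.0000,0.0000)
member 2 (1-2): L=2.4703, (cx,cy)=(0.2368,-0.9716)
member 3 (1-3): L=1.2005, (cx,cy)=(0.9979,0.0641)
member 4 (2-3): L=2.5517, (cx,cy)=(0.2402,0.9707)
member 5 (2-4): L=1.2390, (cx,cy)=(1.0000,0.0000)
member 6 (3-4): L=2.5549, (cx,cy)=(0.2450,-0.9695)
member 7 (3-5): L=1.2584, (cx,cy)=(0.9973,0.0739)
member 8 (4-5): L=2.6459, (cx,cy)=(0.2377,0.9713)
solve A·x = −loads:
  F[0-1] = -2561.5429 N (compression)
  F[0-2] = +1425.6562 N (tension)
  F[1-2] = +2000.1448 N (tension)
  F[1-3] = -1215.2457 N (compression)
  F[2-3] = +2538.2195 N (tension)
  F[2-4] = +602.9876 N (tension)
  F[3-4] = -2460.9586 N (compression)
  F[3-5] = +0.0000 N (tension)
  F[4-5] = +0.0000 N (tension)
  Rx@0 = -758.9100 N
  Ry@0 = +2473.2471 N
  Ry@4 = +2385.9429 N

-2561.543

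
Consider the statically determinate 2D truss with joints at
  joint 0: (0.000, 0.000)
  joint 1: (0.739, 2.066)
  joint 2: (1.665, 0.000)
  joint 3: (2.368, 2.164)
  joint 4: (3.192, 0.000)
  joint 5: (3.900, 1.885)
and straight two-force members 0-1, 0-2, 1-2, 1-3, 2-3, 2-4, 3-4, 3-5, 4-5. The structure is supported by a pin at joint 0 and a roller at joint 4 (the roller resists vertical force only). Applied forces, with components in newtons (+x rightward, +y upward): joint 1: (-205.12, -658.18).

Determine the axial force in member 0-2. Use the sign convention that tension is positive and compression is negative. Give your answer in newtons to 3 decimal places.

N=6 nodes, M=9 members, R=3 reactions → 2N=12, M+R=12
member 0 (0-1): L=2.1942, (cx,cy)=(0.3368,0.9416)
member 1 (0-2): L=1.6650, (cx,cy)=(1.0000,0.0000)
member 2 (1-2): L=2.2640, (cx,cy)=(0.4090,-0.9125)
member 3 (1-3): L=1.6319, (cx,cy)=(0.9982,0.0601)
member 4 (2-3): L=2.2753, (cx,cy)=(0.3090,0.9511)
member 5 (2-4): L=1.5270, (cx,cy)=(1.0000,0.0000)
member 6 (3-4): L=2.3156, (cx,cy)=(0.3559,-0.9345)
member 7 (3-5): L=1.5572, (cx,cy)=(0.9838,-0.1792)
member 8 (4-5): L=2.0136, (cx,cy)=(0.3516,0.9361)
solve A·x = −loads:
  F[0-1] = -678.1848 N (compression)
  F[0-2] = +23.2915 N (tension)
  F[1-2] = -22.4280 N (compression)
  F[1-3] = -14.1439 N (compression)
  F[2-3] = +21.5191 N (tension)
  F[2-4] = +7.4696 N (tension)
  F[3-4] = -20.9909 N (compression)
  F[3-5] = +0.0000 N (tension)
  F[4-5] = -0.0000 N (compression)
  Rx@0 = +205.1200 N
  Ry@0 = +638.5631 N
  Ry@4 = +19.6169 N

23.291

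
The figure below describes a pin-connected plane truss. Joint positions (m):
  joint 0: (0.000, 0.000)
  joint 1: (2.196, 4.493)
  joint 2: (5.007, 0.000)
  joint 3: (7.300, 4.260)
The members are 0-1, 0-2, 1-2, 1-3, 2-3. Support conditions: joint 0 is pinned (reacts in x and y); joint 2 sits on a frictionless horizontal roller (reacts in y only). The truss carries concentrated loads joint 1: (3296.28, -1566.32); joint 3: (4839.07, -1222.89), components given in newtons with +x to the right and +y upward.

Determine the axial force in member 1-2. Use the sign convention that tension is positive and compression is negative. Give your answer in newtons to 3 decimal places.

N=4 nodes, M=5 members, R=3 reactions → 2N=8, M+R=8
member 0 (0-1): L=5.0009, (cx,cy)=(0.4391,0.8984)
member 1 (0-2): L=5.0070, (cx,cy)=(1.0000,0.0000)
member 2 (1-2): L=5.2999, (cx,cy)=(0.5304,-0.8478)
member 3 (1-3): L=5.1093, (cx,cy)=(0.9990,-0.0456)
member 4 (2-3): L=4.8379, (cx,cy)=(0.4740,0.8805)
solve A·x = −loads:
  F[0-1] = +7519.4501 N (tension)
  F[0-2] = +4833.4325 N (tension)
  F[1-2] = -10105.4681 N (compression)
  F[1-3] = +5371.0541 N (tension)
  F[2-3] = -1110.6246 N (compression)
  Rx@0 = -8135.3500 N
  Ry@0 = -6755.6991 N
  Ry@2 = +9544.9091 N

-10105.468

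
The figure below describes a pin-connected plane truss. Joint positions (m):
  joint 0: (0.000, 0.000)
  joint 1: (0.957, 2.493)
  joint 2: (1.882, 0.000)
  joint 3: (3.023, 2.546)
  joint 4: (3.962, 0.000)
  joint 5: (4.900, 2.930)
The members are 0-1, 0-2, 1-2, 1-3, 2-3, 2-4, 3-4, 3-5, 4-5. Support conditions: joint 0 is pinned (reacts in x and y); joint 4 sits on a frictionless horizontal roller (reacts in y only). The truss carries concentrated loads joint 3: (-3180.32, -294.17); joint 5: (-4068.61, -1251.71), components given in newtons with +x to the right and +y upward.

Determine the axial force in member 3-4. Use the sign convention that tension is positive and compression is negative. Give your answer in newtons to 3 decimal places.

N=6 nodes, M=9 members, R=3 reactions → 2N=12, M+R=12
member 0 (0-1): L=2.6704, (cx,cy)=(0.3584,0.9336)
member 1 (0-2): L=1.8820, (cx,cy)=(1.0000,0.0000)
member 2 (1-2): L=2.6591, (cx,cy)=(0.3479,-0.9375)
member 3 (1-3): L=2.0667, (cx,cy)=(0.9997,0.0256)
member 4 (2-3): L=2.7900, (cx,cy)=(0.4090,0.9126)
member 5 (2-4): L=2.0800, (cx,cy)=(1.0000,0.0000)
member 6 (3-4): L=2.7136, (cx,cy)=(0.3460,-0.9382)
member 7 (3-5): L=1.9159, (cx,cy)=(0.9797,0.2004)
member 8 (4-5): L=3.0765, (cx,cy)=(0.3049,0.9524)
solve A·x = −loads:
  F[0-1] = -5169.2649 N (compression)
  F[0-2] = -5396.3857 N (compression)
  F[1-2] = +5048.6449 N (tension)
  F[1-3] = -3609.9809 N (compression)
  F[2-3] = -5186.9210 N (compression)
  F[2-4] = -1518.8762 N (compression)
  F[3-4] = +3974.2802 N (tension)
  F[3-5] = -4006.2482 N (compression)
  F[4-5] = -471.1702 N (compression)
  Rx@0 = +7248.9300 N
  Ry@0 = +4825.9070 N
  Ry@4 = -3280.0270 N

3974.280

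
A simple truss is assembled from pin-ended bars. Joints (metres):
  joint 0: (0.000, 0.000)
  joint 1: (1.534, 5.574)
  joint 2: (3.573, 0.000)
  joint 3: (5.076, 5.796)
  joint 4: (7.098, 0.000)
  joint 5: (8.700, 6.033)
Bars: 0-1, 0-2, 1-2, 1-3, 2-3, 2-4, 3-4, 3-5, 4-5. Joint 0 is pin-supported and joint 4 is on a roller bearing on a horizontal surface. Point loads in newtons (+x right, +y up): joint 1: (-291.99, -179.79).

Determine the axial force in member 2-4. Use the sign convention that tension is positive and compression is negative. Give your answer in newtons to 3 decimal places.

N=6 nodes, M=9 members, R=3 reactions → 2N=12, M+R=12
member 0 (0-1): L=5.7812, (cx,cy)=(0.2653,0.9642)
member 1 (0-2): L=3.5730, (cx,cy)=(1.0000,0.0000)
member 2 (1-2): L=5.9352, (cx,cy)=(0.3435,-0.9391)
member 3 (1-3): L=3.5490, (cx,cy)=(0.9980,0.0626)
member 4 (2-3): L=5.9877, (cx,cy)=(0.2510,0.9680)
member 5 (2-4): L=3.5250, (cx,cy)=(1.0000,0.0000)
member 6 (3-4): L=6.1386, (cx,cy)=(0.3294,-0.9442)
member 7 (3-5): L=3.6317, (cx,cy)=(0.9979,0.0653)
member 8 (4-5): L=6.2421, (cx,cy)=(0.2566,0.9665)
solve A·x = −loads:
  F[0-1] = -383.9961 N (compression)
  F[0-2] = -190.0999 N (compression)
  F[1-2] = +210.6410 N (tension)
  F[1-3] = +117.9670 N (tension)
  F[2-3] = -204.3639 N (compression)
  F[2-4] = -66.4377 N (compression)
  F[3-4] = +201.6977 N (tension)
  F[3-5] = -0.0000 N (compression)
  F[4-5] = +0.0000 N (tension)
  Rx@0 = +291.9900 N
  Ry@0 = +370.2316 N
  Ry@4 = -190.4416 N

-66.438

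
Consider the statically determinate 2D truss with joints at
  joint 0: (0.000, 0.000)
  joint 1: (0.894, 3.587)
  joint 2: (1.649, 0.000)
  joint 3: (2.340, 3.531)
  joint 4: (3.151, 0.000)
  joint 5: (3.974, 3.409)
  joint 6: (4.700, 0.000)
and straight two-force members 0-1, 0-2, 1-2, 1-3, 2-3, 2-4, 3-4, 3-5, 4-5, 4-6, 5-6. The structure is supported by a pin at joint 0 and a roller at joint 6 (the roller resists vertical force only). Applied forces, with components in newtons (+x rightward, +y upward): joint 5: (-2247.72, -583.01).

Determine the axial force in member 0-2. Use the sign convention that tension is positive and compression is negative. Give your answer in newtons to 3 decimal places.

N=7 nodes, M=11 members, R=3 reactions → 2N=14, M+R=14
member 0 (0-1): L=3.6967, (cx,cy)=(0.2418,0.9703)
member 1 (0-2): L=1.6490, (cx,cy)=(1.0000,0.0000)
member 2 (1-2): L=3.6656, (cx,cy)=(0.2060,-0.9786)
member 3 (1-3): L=1.4471, (cx,cy)=(0.9993,-0.0387)
member 4 (2-3): L=3.5980, (cx,cy)=(0.1921,0.9814)
member 5 (2-4): L=1.5020, (cx,cy)=(1.0000,0.0000)
member 6 (3-4): L=3.6229, (cx,cy)=(0.2239,-0.9746)
member 7 (3-5): L=1.6385, (cx,cy)=(0.9972,-0.0745)
member 8 (4-5): L=3.5069, (cx,cy)=(0.2347,0.9721)
member 9 (4-6): L=1.5490, (cx,cy)=(1.0000,0.0000)
member 10 (5-6): L=3.4854, (cx,cy)=(0.2083,-0.9781)
solve A·x = −loads:
  F[0-1] = -1772.9982 N (compression)
  F[0-2] = -1818.9462 N (compression)
  F[1-2] = +1789.6237 N (tension)
  F[1-3] = -797.9789 N (compression)
  F[2-3] = -1784.4699 N (compression)
  F[2-4] = -1107.6272 N (compression)
  F[3-4] = +1884.8268 N (tension)
  F[3-5] = -1566.3618 N (compression)
  F[4-5] = -1889.7713 N (compression)
  F[4-6] = -242.2188 N (compression)
  F[5-6] = +1162.8669 N (tension)
  Rx@0 = +2247.7200 N
  Ry@0 = +1720.3708 N
  Ry@6 = -1137.3608 N

-1818.946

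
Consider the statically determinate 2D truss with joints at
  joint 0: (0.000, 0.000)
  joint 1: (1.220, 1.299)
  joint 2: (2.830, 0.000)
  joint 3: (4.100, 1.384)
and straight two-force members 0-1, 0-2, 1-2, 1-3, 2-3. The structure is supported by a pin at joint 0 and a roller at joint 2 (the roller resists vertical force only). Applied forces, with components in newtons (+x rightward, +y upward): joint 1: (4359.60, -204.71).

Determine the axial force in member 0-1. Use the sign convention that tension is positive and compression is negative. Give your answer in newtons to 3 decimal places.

N=4 nodes, M=5 members, R=3 reactions → 2N=8, M+R=8
member 0 (0-1): L=1.7821, (cx,cy)=(0.6846,0.7289)
member 1 (0-2): L=2.8300, (cx,cy)=(1.0000,0.0000)
member 2 (1-2): L=2.0687, (cx,cy)=(0.7783,-0.6279)
member 3 (1-3): L=2.8813, (cx,cy)=(0.9996,0.0295)
member 4 (2-3): L=1.8784, (cx,cy)=(0.6761,0.7368)
solve A·x = −loads:
  F[0-1] = +2585.5110 N (tension)
  F[0-2] = +2589.5743 N (tension)
  F[1-2] = -3327.3544 N (compression)
  F[1-3] = +0.0000 N (tension)
  F[2-3] = -0.0000 N (compression)
  Rx@0 = -4359.6000 N
  Ry@0 = -1884.6422 N
  Ry@2 = +2089.3522 N

2585.511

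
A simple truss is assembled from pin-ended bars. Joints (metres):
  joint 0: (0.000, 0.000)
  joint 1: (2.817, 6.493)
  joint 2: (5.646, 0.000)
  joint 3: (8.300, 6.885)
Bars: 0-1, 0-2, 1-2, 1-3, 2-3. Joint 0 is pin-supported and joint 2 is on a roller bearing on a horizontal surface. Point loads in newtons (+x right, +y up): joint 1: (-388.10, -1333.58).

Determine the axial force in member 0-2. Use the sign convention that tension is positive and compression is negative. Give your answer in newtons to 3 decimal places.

95.440

N=4 nodes, M=5 members, R=3 reactions → 2N=8, M+R=8
member 0 (0-1): L=7.0777, (cx,cy)=(0.3980,0.9174)
member 1 (0-2): L=5.6460, (cx,cy)=(1.0000,0.0000)
member 2 (1-2): L=7.0825, (cx,cy)=(0.3994,-0.9168)
member 3 (1-3): L=5.4970, (cx,cy)=(0.9975,0.0713)
member 4 (2-3): L=7.3788, (cx,cy)=(0.3597,0.9331)
solve A·x = −loads:
  F[0-1] = -1214.9018 N (compression)
  F[0-2] = +95.4405 N (tension)
  F[1-2] = -238.9397 N (compression)
  F[1-3] = +0.0000 N (tension)
  F[2-3] = +0.0000 N (tension)
  Rx@0 = +388.1000 N
  Ry@0 = +1114.5291 N
  Ry@2 = +219.0509 N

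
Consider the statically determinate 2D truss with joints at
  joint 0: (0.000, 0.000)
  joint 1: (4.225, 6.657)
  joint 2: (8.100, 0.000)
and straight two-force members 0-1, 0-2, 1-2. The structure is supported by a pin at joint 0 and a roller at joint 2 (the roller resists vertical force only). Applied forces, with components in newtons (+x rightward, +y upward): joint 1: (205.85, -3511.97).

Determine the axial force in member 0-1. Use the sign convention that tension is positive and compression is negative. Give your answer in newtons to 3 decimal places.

N=3 nodes, M=3 members, R=3 reactions → 2N=6, M+R=6
member 0 (0-1): L=7.8846, (cx,cy)=(0.5359,0.8443)
member 1 (0-2): L=8.1000, (cx,cy)=(1.0000,0.0000)
member 2 (1-2): L=7.7027, (cx,cy)=(0.5031,-0.8642)
solve A·x = −loads:
  F[0-1] = -1789.5485 N (compression)
  F[0-2] = +1164.7929 N (tension)
  F[1-2] = -2315.3618 N (compression)
  Rx@0 = -205.8500 N
  Ry@0 = +1510.9309 N
  Ry@2 = +2001.0391 N

-1789.548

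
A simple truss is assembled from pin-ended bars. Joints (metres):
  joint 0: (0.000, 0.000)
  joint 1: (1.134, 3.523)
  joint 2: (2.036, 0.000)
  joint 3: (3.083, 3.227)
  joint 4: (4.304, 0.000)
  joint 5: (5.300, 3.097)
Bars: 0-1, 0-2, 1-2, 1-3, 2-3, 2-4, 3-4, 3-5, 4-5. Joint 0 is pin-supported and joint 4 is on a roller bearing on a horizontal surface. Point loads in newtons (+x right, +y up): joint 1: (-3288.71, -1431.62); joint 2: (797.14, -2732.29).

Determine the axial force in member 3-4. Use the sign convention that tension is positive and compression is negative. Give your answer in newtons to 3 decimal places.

N=6 nodes, M=9 members, R=3 reactions → 2N=12, M+R=12
member 0 (0-1): L=3.7010, (cx,cy)=(0.3064,0.9519)
member 1 (0-2): L=2.0360, (cx,cy)=(1.0000,0.0000)
member 2 (1-2): L=3.6366, (cx,cy)=(0.2480,-0.9688)
member 3 (1-3): L=1.9713, (cx,cy)=(0.9887,-0.1502)
member 4 (2-3): L=3.3926, (cx,cy)=(0.3086,0.9512)
member 5 (2-4): L=2.2680, (cx,cy)=(1.0000,0.0000)
member 6 (3-4): L=3.4503, (cx,cy)=(0.3539,-0.9353)
member 7 (3-5): L=2.2208, (cx,cy)=(0.9983,-0.0585)
member 8 (4-5): L=3.2532, (cx,cy)=(0.3062,0.9520)
solve A·x = −loads:
  F[0-1] = -5448.1987 N (compression)
  F[0-2] = -822.2270 N (compression)
  F[1-2] = +3768.2936 N (tension)
  F[1-3] = +692.5637 N (tension)
  F[2-3] = -965.3741 N (compression)
  F[2-4] = -386.7854 N (compression)
  F[3-4] = +1092.9684 N (tension)
  F[3-5] = +0.0000 N (tension)
  F[4-5] = -0.0000 N (compression)
  Rx@0 = +2491.5700 N
  Ry@0 = +5186.1511 N
  Ry@4 = -1022.2411 N

1092.968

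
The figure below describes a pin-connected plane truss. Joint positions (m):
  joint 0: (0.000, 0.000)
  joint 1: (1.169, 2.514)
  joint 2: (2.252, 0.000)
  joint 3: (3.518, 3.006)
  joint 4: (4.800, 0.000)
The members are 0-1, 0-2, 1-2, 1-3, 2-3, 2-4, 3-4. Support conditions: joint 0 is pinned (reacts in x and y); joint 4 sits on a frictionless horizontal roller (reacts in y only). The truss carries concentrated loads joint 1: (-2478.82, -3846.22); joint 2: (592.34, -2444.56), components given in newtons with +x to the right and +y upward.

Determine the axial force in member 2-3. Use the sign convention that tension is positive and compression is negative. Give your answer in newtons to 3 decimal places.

N=5 nodes, M=7 members, R=3 reactions → 2N=10, M+R=10
member 0 (0-1): L=2.7725, (cx,cy)=(0.4216,0.9068)
member 1 (0-2): L=2.2520, (cx,cy)=(1.0000,0.0000)
member 2 (1-2): L=2.7373, (cx,cy)=(0.3956,-0.9184)
member 3 (1-3): L=2.4000, (cx,cy)=(0.9788,0.2050)
member 4 (2-3): L=3.2617, (cx,cy)=(0.3881,0.9216)
member 5 (2-4): L=2.5480, (cx,cy)=(1.0000,0.0000)
member 6 (3-4): L=3.2680, (cx,cy)=(0.3923,-0.9198)
solve A·x = −loads:
  F[0-1] = -6071.5339 N (compression)
  F[0-2] = +673.5282 N (tension)
  F[1-2] = +1640.1279 N (tension)
  F[1-3] = -745.9277 N (compression)
  F[2-3] = +1018.0720 N (tension)
  F[2-4] = +334.9316 N (tension)
  F[3-4] = -853.7777 N (compression)
  Rx@0 = +1886.4800 N
  Ry@0 = +5505.4411 N
  Ry@4 = +785.3389 N

1018.072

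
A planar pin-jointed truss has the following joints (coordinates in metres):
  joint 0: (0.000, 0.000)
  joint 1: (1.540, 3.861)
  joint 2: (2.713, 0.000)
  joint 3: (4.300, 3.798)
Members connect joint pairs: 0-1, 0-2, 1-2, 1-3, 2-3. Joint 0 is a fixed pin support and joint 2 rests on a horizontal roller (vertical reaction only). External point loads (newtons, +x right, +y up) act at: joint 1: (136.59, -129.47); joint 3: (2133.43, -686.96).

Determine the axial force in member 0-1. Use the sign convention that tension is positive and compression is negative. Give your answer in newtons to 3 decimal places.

N=4 nodes, M=5 members, R=3 reactions → 2N=8, M+R=8
member 0 (0-1): L=4.1568, (cx,cy)=(0.3705,0.9288)
member 1 (0-2): L=2.7130, (cx,cy)=(1.0000,0.0000)
member 2 (1-2): L=4.0353, (cx,cy)=(0.2907,-0.9568)
member 3 (1-3): L=2.7607, (cx,cy)=(0.9997,-0.0228)
member 4 (2-3): L=4.1162, (cx,cy)=(0.3855,0.9227)
solve A·x = −loads:
  F[0-1] = +3797.0961 N (tension)
  F[0-2] = +863.2795 N (tension)
  F[1-2] = -3878.5832 N (compression)
  F[1-3] = +2398.2336 N (tension)
  F[2-3] = -685.2064 N (compression)
  Rx@0 = -2270.0200 N
  Ry@0 = -3526.8995 N
  Ry@2 = +4343.3295 N

3797.096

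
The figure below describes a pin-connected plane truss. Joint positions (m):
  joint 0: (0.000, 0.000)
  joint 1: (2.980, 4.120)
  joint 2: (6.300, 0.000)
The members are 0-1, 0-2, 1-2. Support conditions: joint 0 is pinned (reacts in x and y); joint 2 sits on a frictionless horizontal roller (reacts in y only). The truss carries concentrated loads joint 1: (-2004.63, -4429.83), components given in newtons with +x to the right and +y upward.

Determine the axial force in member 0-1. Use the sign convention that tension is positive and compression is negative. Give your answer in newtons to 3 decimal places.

-4499.045

N=3 nodes, M=3 members, R=3 reactions → 2N=6, M+R=6
member 0 (0-1): L=5.0848, (cx,cy)=(0.5861,0.8103)
member 1 (0-2): L=6.3000, (cx,cy)=(1.0000,0.0000)
member 2 (1-2): L=5.2912, (cx,cy)=(0.6275,-0.7787)
solve A·x = −loads:
  F[0-1] = -4499.0445 N (compression)
  F[0-2] = +632.1018 N (tension)
  F[1-2] = -1007.4028 N (compression)
  Rx@0 = +2004.6300 N
  Ry@0 = +3645.4145 N
  Ry@2 = +784.4155 N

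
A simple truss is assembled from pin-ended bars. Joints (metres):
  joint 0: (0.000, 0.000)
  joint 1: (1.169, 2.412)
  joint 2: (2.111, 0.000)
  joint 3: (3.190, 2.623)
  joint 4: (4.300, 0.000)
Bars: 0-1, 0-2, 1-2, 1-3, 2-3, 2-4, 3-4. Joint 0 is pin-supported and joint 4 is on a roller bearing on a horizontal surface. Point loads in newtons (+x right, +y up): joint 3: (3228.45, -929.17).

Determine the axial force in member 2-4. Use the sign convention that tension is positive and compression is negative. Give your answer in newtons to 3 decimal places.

1125.094

N=5 nodes, M=7 members, R=3 reactions → 2N=10, M+R=10
member 0 (0-1): L=2.6804, (cx,cy)=(0.4361,0.8999)
member 1 (0-2): L=2.1110, (cx,cy)=(1.0000,0.0000)
member 2 (1-2): L=2.5894, (cx,cy)=(0.3638,-0.9315)
member 3 (1-3): L=2.0320, (cx,cy)=(0.9946,0.1038)
member 4 (2-3): L=2.8363, (cx,cy)=(0.3804,0.9248)
member 5 (2-4): L=2.1890, (cx,cy)=(1.0000,0.0000)
member 6 (3-4): L=2.8482, (cx,cy)=(0.3897,-0.9209)
solve A·x = −loads:
  F[0-1] = +1921.9204 N (tension)
  F[0-2] = +2390.2310 N (tension)
  F[1-2] = -1693.7070 N (compression)
  F[1-3] = +1462.2738 N (tension)
  F[2-3] = +1705.9270 N (tension)
  F[2-4] = +1125.0944 N (tension)
  F[3-4] = -2886.9288 N (compression)
  Rx@0 = -3228.4500 N
  Ry@0 = -1729.4990 N
  Ry@4 = +2658.6690 N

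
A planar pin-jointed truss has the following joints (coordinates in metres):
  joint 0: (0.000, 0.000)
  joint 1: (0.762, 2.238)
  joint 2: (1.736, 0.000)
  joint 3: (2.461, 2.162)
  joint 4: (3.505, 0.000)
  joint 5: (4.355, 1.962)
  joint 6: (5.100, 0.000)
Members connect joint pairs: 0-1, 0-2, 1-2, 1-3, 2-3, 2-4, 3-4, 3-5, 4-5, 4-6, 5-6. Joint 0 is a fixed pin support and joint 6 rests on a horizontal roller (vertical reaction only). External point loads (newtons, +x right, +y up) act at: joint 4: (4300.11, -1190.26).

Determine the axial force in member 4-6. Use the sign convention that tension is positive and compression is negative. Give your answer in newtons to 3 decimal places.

N=7 nodes, M=11 members, R=3 reactions → 2N=14, M+R=14
member 0 (0-1): L=2.3642, (cx,cy)=(0.3223,0.9466)
member 1 (0-2): L=1.7360, (cx,cy)=(1.0000,0.0000)
member 2 (1-2): L=2.4408, (cx,cy)=(0.3991,-0.9169)
member 3 (1-3): L=1.7007, (cx,cy)=(0.9990,-0.0447)
member 4 (2-3): L=2.2803, (cx,cy)=(0.3179,0.9481)
member 5 (2-4): L=1.7690, (cx,cy)=(1.0000,0.0000)
member 6 (3-4): L=2.4009, (cx,cy)=(0.4348,-0.9005)
member 7 (3-5): L=1.9045, (cx,cy)=(0.9945,-0.1050)
member 8 (4-5): L=2.1382, (cx,cy)=(0.3975,0.9176)
member 9 (4-6): L=1.5950, (cx,cy)=(1.0000,0.0000)
member 10 (5-6): L=2.0987, (cx,cy)=(0.3550,-0.9349)
solve A·x = −loads:
  F[0-1] = -393.2335 N (compression)
  F[0-2] = +4426.8540 N (tension)
  F[1-2] = +420.3399 N (tension)
  F[1-3] = -294.7774 N (compression)
  F[2-3] = -406.5142 N (compression)
  F[2-4] = +4723.8391 N (tension)
  F[3-4] = +487.9450 N (tension)
  F[3-5] = -639.4438 N (compression)
  F[4-5] = +818.2984 N (tension)
  F[4-6] = +310.6111 N (tension)
  F[5-6] = -874.9988 N (compression)
  Rx@0 = -4300.1100 N
  Ry@0 = +372.2480 N
  Ry@6 = +818.0120 N

310.611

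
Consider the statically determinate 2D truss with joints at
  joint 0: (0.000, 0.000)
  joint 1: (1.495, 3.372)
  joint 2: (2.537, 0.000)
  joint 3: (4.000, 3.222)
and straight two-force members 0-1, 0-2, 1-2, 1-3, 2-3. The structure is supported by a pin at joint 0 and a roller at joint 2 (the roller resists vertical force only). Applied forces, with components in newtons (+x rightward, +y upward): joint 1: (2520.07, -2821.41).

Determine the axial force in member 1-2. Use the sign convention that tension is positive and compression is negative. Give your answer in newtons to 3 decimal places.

N=4 nodes, M=5 members, R=3 reactions → 2N=8, M+R=8
member 0 (0-1): L=3.6886, (cx,cy)=(0.4053,0.9142)
member 1 (0-2): L=2.5370, (cx,cy)=(1.0000,0.0000)
member 2 (1-2): L=3.5293, (cx,cy)=(0.2952,-0.9554)
member 3 (1-3): L=2.5095, (cx,cy)=(0.9982,-0.0598)
member 4 (2-3): L=3.5386, (cx,cy)=(0.4134,0.9105)
solve A·x = −loads:
  F[0-1] = +2396.3381 N (tension)
  F[0-2] = +1548.8145 N (tension)
  F[1-2] = -5245.9431 N (compression)
  F[1-3] = +0.0000 N (tension)
  F[2-3] = -0.0000 N (compression)
  Rx@0 = -2520.0700 N
  Ry@0 = -2190.6846 N
  Ry@2 = +5012.0946 N

-5245.943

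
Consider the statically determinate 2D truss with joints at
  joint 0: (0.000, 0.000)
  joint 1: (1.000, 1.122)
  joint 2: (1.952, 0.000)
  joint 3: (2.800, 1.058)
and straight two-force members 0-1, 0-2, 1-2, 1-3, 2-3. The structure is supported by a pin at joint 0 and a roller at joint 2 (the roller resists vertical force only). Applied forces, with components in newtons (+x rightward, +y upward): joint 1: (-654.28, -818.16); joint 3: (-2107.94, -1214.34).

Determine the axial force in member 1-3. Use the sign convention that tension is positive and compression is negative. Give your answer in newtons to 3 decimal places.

N=4 nodes, M=5 members, R=3 reactions → 2N=8, M+R=8
member 0 (0-1): L=1.5030, (cx,cy)=(0.6654,0.7465)
member 1 (0-2): L=1.9520, (cx,cy)=(1.0000,0.0000)
member 2 (1-2): L=1.4715, (cx,cy)=(0.6470,-0.7625)
member 3 (1-3): L=1.8011, (cx,cy)=(0.9994,-0.0355)
member 4 (2-3): L=1.3559, (cx,cy)=(0.6254,0.7803)
solve A·x = −loads:
  F[0-1] = -1862.0572 N (compression)
  F[0-2] = -1523.2920 N (compression)
  F[1-2] = +801.4879 N (tension)
  F[1-3] = -1103.8897 N (compression)
  F[2-3] = -1606.5310 N (compression)
  Rx@0 = +2762.2200 N
  Ry@0 = +1390.0772 N
  Ry@2 = +642.4228 N

-1103.890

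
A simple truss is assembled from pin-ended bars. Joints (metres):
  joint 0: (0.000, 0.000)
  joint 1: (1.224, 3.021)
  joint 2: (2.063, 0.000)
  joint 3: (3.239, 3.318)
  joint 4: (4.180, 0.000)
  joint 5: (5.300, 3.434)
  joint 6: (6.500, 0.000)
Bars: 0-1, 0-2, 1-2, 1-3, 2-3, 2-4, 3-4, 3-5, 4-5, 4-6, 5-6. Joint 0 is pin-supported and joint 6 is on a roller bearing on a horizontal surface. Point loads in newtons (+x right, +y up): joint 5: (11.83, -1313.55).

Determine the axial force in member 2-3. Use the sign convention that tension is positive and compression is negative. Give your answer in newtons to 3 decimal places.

N=7 nodes, M=11 members, R=3 reactions → 2N=14, M+R=14
member 0 (0-1): L=3.2595, (cx,cy)=(0.3755,0.9268)
member 1 (0-2): L=2.0630, (cx,cy)=(1.0000,0.0000)
member 2 (1-2): L=3.1353, (cx,cy)=(0.2676,-0.9635)
member 3 (1-3): L=2.0368, (cx,cy)=(0.9893,0.1458)
member 4 (2-3): L=3.5202, (cx,cy)=(0.3341,0.9425)
member 5 (2-4): L=2.1170, (cx,cy)=(1.0000,0.0000)
member 6 (3-4): L=3.4489, (cx,cy)=(0.2728,-0.9621)
member 7 (3-5): L=2.0643, (cx,cy)=(0.9984,0.0562)
member 8 (4-5): L=3.6120, (cx,cy)=(0.3101,0.9507)
member 9 (4-6): L=2.3200, (cx,cy)=(1.0000,0.0000)
member 10 (5-6): L=3.6376, (cx,cy)=(0.3299,-0.9440)
solve A·x = −loads:
  F[0-1] = -254.9064 N (compression)
  F[0-2] = +107.5506 N (tension)
  F[1-2] = +221.4844 N (tension)
  F[1-3] = -156.6632 N (compression)
  F[2-3] = -226.4150 N (compression)
  F[2-4] = +242.4566 N (tension)
  F[3-4] = +228.4304 N (tension)
  F[3-5] = -293.4161 N (compression)
  F[4-5] = -231.1565 N (compression)
  F[4-6] = +376.4584 N (tension)
  F[5-6] = -1141.1804 N (compression)
  Rx@0 = -11.8300 N
  Ry@0 = +236.2517 N
  Ry@6 = +1077.2983 N

-226.415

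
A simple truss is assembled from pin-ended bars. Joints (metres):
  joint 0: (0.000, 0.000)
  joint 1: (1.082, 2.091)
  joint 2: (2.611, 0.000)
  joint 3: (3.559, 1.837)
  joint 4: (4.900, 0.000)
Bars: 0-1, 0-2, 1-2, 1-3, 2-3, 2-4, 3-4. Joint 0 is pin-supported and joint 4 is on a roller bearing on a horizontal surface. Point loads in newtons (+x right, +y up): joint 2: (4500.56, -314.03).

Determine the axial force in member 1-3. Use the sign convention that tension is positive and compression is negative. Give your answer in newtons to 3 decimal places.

-199.065

N=5 nodes, M=7 members, R=3 reactions → 2N=10, M+R=10
member 0 (0-1): L=2.3544, (cx,cy)=(0.4596,0.8881)
member 1 (0-2): L=2.6110, (cx,cy)=(1.0000,0.0000)
member 2 (1-2): L=2.5904, (cx,cy)=(0.5903,-0.8072)
member 3 (1-3): L=2.4900, (cx,cy)=(0.9948,-0.1020)
member 4 (2-3): L=2.0672, (cx,cy)=(0.4586,0.8886)
member 5 (2-4): L=2.2890, (cx,cy)=(1.0000,0.0000)
member 6 (3-4): L=2.2744, (cx,cy)=(0.5896,-0.8077)
solve A·x = −loads:
  F[0-1] = -165.1732 N (compression)
  F[0-2] = +4576.4691 N (tension)
  F[1-2] = +206.8883 N (tension)
  F[1-3] = -199.0652 N (compression)
  F[2-3] = +165.4503 N (tension)
  F[2-4] = +122.1523 N (tension)
  F[3-4] = -207.1752 N (compression)
  Rx@0 = -4500.5600 N
  Ry@0 = +146.6969 N
  Ry@4 = +167.3331 N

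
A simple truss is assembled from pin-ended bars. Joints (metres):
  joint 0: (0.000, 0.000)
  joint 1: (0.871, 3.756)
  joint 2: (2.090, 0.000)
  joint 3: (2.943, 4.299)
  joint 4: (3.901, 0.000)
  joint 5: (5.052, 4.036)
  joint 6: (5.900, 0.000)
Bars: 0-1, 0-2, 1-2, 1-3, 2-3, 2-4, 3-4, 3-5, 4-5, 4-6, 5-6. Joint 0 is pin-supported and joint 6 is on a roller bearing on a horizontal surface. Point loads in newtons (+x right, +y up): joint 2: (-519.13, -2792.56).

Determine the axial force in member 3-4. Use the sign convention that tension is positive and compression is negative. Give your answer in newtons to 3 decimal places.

N=7 nodes, M=11 members, R=3 reactions → 2N=14, M+R=14
member 0 (0-1): L=3.8557, (cx,cy)=(0.2259,0.9742)
member 1 (0-2): L=2.0900, (cx,cy)=(1.0000,0.0000)
member 2 (1-2): L=3.9489, (cx,cy)=(0.3087,-0.9512)
member 3 (1-3): L=2.1420, (cx,cy)=(0.9673,0.2535)
member 4 (2-3): L=4.3828, (cx,cy)=(0.1946,0.9809)
member 5 (2-4): L=1.8110, (cx,cy)=(1.0000,0.0000)
member 6 (3-4): L=4.4044, (cx,cy)=(0.2175,-0.9761)
member 7 (3-5): L=2.1253, (cx,cy)=(0.9923,-0.1237)
member 8 (4-5): L=4.1969, (cx,cy)=(0.2742,0.9617)
member 9 (4-6): L=1.9990, (cx,cy)=(1.0000,0.0000)
member 10 (5-6): L=4.1241, (cx,cy)=(0.2056,-0.9786)
solve A·x = −loads:
  F[0-1] = -1851.1838 N (compression)
  F[0-2] = -100.9454 N (compression)
  F[1-2] = +1641.1259 N (tension)
  F[1-3] = -956.0241 N (compression)
  F[2-3] = +1255.5954 N (tension)
  F[2-4] = +680.4256 N (tension)
  F[3-4] = -953.0448 N (compression)
  F[3-5] = -476.7960 N (compression)
  F[4-5] = +967.3158 N (tension)
  F[4-6] = +207.8459 N (tension)
  F[5-6] = -1010.8282 N (compression)
  Rx@0 = +519.1300 N
  Ry@0 = +1803.3311 N
  Ry@6 = +989.2289 N

-953.045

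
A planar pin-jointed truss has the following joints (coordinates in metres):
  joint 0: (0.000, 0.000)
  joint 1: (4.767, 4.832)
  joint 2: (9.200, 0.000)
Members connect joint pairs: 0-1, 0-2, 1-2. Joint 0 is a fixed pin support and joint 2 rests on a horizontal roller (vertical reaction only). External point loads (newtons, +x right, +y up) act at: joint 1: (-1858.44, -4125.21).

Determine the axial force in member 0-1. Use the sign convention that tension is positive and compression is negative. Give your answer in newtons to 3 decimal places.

-4163.362

N=3 nodes, M=3 members, R=3 reactions → 2N=6, M+R=6
member 0 (0-1): L=6.7877, (cx,cy)=(0.7023,0.7119)
member 1 (0-2): L=9.2000, (cx,cy)=(1.0000,0.0000)
member 2 (1-2): L=6.5574, (cx,cy)=(0.6760,-0.7369)
solve A·x = −loads:
  F[0-1] = -4163.3619 N (compression)
  F[0-2] = +1065.4994 N (tension)
  F[1-2] = -1576.1162 N (compression)
  Rx@0 = +1858.4400 N
  Ry@0 = +2963.8085 N
  Ry@2 = +1161.4015 N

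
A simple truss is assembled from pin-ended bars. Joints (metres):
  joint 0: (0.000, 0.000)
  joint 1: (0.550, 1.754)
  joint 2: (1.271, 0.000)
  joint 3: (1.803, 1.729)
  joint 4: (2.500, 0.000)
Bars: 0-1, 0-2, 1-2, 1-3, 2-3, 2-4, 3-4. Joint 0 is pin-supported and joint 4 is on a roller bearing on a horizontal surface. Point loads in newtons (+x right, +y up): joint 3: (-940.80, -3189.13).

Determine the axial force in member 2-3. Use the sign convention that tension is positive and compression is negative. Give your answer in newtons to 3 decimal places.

-1634.513

N=5 nodes, M=7 members, R=3 reactions → 2N=10, M+R=10
member 0 (0-1): L=1.8382, (cx,cy)=(0.2992,0.9542)
member 1 (0-2): L=1.2710, (cx,cy)=(1.0000,0.0000)
member 2 (1-2): L=1.8964, (cx,cy)=(0.3802,-0.9249)
member 3 (1-3): L=1.2532, (cx,cy)=(0.9998,-0.0199)
member 4 (2-3): L=1.8090, (cx,cy)=(0.2941,0.9558)
member 5 (2-4): L=1.2290, (cx,cy)=(1.0000,0.0000)
member 6 (3-4): L=1.8642, (cx,cy)=(0.3739,-0.9275)
solve A·x = −loads:
  F[0-1] = -1613.7123 N (compression)
  F[0-2] = -457.9706 N (compression)
  F[1-2] = +1689.0697 N (tension)
  F[1-3] = -1125.2254 N (compression)
  F[2-3] = -1634.5127 N (compression)
  F[2-4] = +664.8885 N (tension)
  F[3-4] = -1778.3166 N (compression)
  Rx@0 = +940.8000 N
  Ry@0 = +1539.7867 N
  Ry@4 = +1649.3433 N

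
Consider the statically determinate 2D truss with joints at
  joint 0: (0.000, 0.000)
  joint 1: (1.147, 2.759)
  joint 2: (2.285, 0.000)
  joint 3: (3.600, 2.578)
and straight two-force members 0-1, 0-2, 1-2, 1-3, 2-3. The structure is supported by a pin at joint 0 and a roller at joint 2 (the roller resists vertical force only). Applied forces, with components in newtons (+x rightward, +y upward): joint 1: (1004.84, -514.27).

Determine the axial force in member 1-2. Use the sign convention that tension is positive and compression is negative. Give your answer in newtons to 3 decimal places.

N=4 nodes, M=5 members, R=3 reactions → 2N=8, M+R=8
member 0 (0-1): L=2.9879, (cx,cy)=(0.3839,0.9234)
member 1 (0-2): L=2.2850, (cx,cy)=(1.0000,0.0000)
member 2 (1-2): L=2.9845, (cx,cy)=(0.3813,-0.9244)
member 3 (1-3): L=2.4597, (cx,cy)=(0.9973,-0.0736)
member 4 (2-3): L=2.8940, (cx,cy)=(0.4544,0.8908)
solve A·x = −loads:
  F[0-1] = +1036.5807 N (tension)
  F[0-2] = +606.9189 N (tension)
  F[1-2] = -1591.6851 N (compression)
  F[1-3] = +0.0000 N (tension)
  F[2-3] = -0.0000 N (compression)
  Rx@0 = -1004.8400 N
  Ry@0 = -957.1616 N
  Ry@2 = +1471.4316 N

-1591.685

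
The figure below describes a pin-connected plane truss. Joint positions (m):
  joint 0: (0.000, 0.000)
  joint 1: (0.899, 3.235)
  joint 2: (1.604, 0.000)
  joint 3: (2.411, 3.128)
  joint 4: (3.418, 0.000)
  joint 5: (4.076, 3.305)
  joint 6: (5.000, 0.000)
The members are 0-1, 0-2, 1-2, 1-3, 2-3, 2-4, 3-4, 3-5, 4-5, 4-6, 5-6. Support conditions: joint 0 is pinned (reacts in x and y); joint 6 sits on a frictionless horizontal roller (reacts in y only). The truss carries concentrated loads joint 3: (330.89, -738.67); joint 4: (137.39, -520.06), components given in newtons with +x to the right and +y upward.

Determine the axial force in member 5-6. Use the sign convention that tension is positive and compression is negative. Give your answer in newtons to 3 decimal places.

N=7 nodes, M=11 members, R=3 reactions → 2N=14, M+R=14
member 0 (0-1): L=3.3576, (cx,cy)=(0.2678,0.9635)
member 1 (0-2): L=1.6040, (cx,cy)=(1.0000,0.0000)
member 2 (1-2): L=3.3109, (cx,cy)=(0.2129,-0.9771)
member 3 (1-3): L=1.5158, (cx,cy)=(0.9975,-0.0706)
member 4 (2-3): L=3.2304, (cx,cy)=(0.2498,0.9683)
member 5 (2-4): L=1.8140, (cx,cy)=(1.0000,0.0000)
member 6 (3-4): L=3.2861, (cx,cy)=(0.3064,-0.9519)
member 7 (3-5): L=1.6744, (cx,cy)=(0.9944,0.1057)
member 8 (4-5): L=3.3699, (cx,cy)=(0.1953,0.9808)
member 9 (4-6): L=1.5820, (cx,cy)=(1.0000,0.0000)
member 10 (5-6): L=3.4317, (cx,cy)=(0.2693,-0.9631)
solve A·x = −loads:
  F[0-1] = -352.9110 N (compression)
  F[0-2] = +562.7724 N (tension)
  F[1-2] = +360.4085 N (tension)
  F[1-3] = -171.6629 N (compression)
  F[2-3] = -363.6739 N (compression)
  F[2-4] = +730.3649 N (tension)
  F[3-4] = -468.9664 N (compression)
  F[3-5] = -451.7951 N (compression)
  F[4-5] = +985.4321 N (tension)
  F[4-6] = +256.8481 N (tension)
  F[5-6] = -953.9334 N (compression)
  Rx@0 = -468.2800 N
  Ry@0 = +340.0255 N
  Ry@6 = +918.7045 N

-953.933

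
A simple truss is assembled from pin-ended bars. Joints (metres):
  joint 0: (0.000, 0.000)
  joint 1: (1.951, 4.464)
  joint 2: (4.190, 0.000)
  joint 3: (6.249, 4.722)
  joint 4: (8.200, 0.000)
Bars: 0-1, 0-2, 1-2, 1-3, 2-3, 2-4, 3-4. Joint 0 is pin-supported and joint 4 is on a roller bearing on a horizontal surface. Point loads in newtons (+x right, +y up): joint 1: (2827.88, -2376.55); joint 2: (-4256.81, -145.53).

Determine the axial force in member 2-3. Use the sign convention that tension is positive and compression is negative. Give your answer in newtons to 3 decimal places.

2501.897

N=5 nodes, M=7 members, R=3 reactions → 2N=10, M+R=10
member 0 (0-1): L=4.8717, (cx,cy)=(0.4005,0.9163)
member 1 (0-2): L=4.1900, (cx,cy)=(1.0000,0.0000)
member 2 (1-2): L=4.9940, (cx,cy)=(0.4483,-0.8939)
member 3 (1-3): L=4.3057, (cx,cy)=(0.9982,0.0599)
member 4 (2-3): L=5.1514, (cx,cy)=(0.3997,0.9166)
member 5 (2-4): L=4.0100, (cx,cy)=(1.0000,0.0000)
member 6 (3-4): L=5.1092, (cx,cy)=(0.3819,-0.9242)
solve A·x = −loads:
  F[0-1] = -374.1127 N (compression)
  F[0-2] = -1279.1075 N (compression)
  F[1-2] = -2402.8505 N (compression)
  F[1-3] = -1903.8424 N (compression)
  F[2-3] = +2501.8972 N (tension)
  F[2-4] = +900.4173 N (tension)
  F[3-4] = -2357.9657 N (compression)
  Rx@0 = +1428.9300 N
  Ry@0 = +342.8024 N
  Ry@4 = +2179.2776 N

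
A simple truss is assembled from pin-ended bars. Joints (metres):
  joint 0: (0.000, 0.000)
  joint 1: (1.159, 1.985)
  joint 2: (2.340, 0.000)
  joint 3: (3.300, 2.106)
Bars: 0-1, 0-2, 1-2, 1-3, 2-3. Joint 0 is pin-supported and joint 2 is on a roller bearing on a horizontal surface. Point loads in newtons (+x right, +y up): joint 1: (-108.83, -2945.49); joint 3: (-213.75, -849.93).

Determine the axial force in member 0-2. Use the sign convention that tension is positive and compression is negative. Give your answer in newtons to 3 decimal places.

N=4 nodes, M=5 members, R=3 reactions → 2N=8, M+R=8
member 0 (0-1): L=2.2986, (cx,cy)=(0.5042,0.8636)
member 1 (0-2): L=2.3400, (cx,cy)=(1.0000,0.0000)
member 2 (1-2): L=2.3098, (cx,cy)=(0.5113,-0.8594)
member 3 (1-3): L=2.1444, (cx,cy)=(0.9984,0.0564)
member 4 (2-3): L=2.3145, (cx,cy)=(0.4148,0.9099)
solve A·x = −loads:
  F[0-1] = -1647.3366 N (compression)
  F[0-2] = +508.0444 N (tension)
  F[1-2] = -1760.3249 N (compression)
  F[1-3] = +178.5597 N (tension)
  F[2-3] = -945.1418 N (compression)
  Rx@0 = +322.5800 N
  Ry@0 = +1422.5966 N
  Ry@2 = +2372.8234 N

508.044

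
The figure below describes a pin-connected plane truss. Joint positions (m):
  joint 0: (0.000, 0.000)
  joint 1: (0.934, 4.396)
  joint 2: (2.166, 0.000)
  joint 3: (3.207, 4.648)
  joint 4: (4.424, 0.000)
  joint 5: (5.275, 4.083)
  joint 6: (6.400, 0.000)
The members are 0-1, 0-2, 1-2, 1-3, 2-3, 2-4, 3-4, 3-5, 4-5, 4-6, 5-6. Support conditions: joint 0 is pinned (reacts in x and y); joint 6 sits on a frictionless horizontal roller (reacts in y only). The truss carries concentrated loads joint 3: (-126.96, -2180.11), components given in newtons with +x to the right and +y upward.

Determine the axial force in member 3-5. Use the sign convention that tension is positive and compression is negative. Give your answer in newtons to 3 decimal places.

-474.777

N=7 nodes, M=11 members, R=3 reactions → 2N=14, M+R=14
member 0 (0-1): L=4.4941, (cx,cy)=(0.2078,0.9782)
member 1 (0-2): L=2.1660, (cx,cy)=(1.0000,0.0000)
member 2 (1-2): L=4.5654, (cx,cy)=(0.2699,-0.9629)
member 3 (1-3): L=2.2869, (cx,cy)=(0.9939,0.1102)
member 4 (2-3): L=4.7631, (cx,cy)=(0.2186,0.9758)
member 5 (2-4): L=2.2580, (cx,cy)=(1.0000,0.0000)
member 6 (3-4): L=4.8047, (cx,cy)=(0.2533,-0.9674)
member 7 (3-5): L=2.1438, (cx,cy)=(0.9646,-0.2636)
member 8 (4-5): L=4.1707, (cx,cy)=(0.2040,0.9790)
member 9 (4-6): L=1.9760, (cx,cy)=(1.0000,0.0000)
member 10 (5-6): L=4.2352, (cx,cy)=(0.2656,-0.9641)
solve A·x = −loads:
  F[0-1] = -1206.2121 N (compression)
  F[0-2] = +123.7232 N (tension)
  F[1-2] = +1160.4163 N (tension)
  F[1-3] = -567.2847 N (compression)
  F[2-3] = -1145.0466 N (compression)
  F[2-4] = +687.1234 N (tension)
  F[3-4] = -904.6064 N (compression)
  F[3-5] = -474.7772 N (compression)
  F[4-5] = +893.9122 N (tension)
  F[4-6] = +275.5974 N (tension)
  F[5-6] = -1037.5083 N (compression)
  Rx@0 = +126.9600 N
  Ry@0 = +1179.8752 N
  Ry@6 = +1000.2348 N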